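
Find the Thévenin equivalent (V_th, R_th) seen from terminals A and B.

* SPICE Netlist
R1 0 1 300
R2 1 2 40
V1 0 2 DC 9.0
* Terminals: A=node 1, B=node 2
Step 1 — V_th is the open-circuit voltage V_A - V_B (nothing connected across the terminals).
Nodal analysis, taking node 2 as the 0 V reference.
Source V1 fixes V_0 = 9 V.
KCL at each unknown node (sum of currents leaving = 0; resistances in Ω):
  Node 1: (V_1 - 9)/300 + (V_1 - 0)/40 = 0
Collecting terms: 0.02833 × V_1 = 0.03  =>  V_1 = 1.059 V
V_th = V_1 - V_2 = 1.059 - 0 = 1.059 V
Step 2 — R_th: zero the source — replace V1 by a short circuit (node 2 merges into node 0) — and find the resistance seen between A (node 1) and B (node 0).
Reduce the network between node 1 (A) and node 0 (B) by series/parallel combination:
  Rp1 = R1 ‖ R2 (parallel, both between nodes 0 and 1) = 1/(1/300 + 1/40) = 35.29 Ω
R_th = 35.29 Ω

Final answer: V_th = 1.059 V, R_th = 35.29 Ω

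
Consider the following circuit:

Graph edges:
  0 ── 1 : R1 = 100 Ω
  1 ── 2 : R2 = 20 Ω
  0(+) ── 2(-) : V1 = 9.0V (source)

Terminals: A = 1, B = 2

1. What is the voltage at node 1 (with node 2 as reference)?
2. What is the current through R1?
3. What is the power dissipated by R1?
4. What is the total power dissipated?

Nodal analysis, taking node 2 as the 0 V reference.
Source V1 fixes V_0 = 9 V.
KCL at each unknown node (sum of currents leaving = 0; resistances in Ω):
  Node 1: (V_1 - 9)/100 + (V_1 - 0)/20 = 0
Collecting terms: 0.06 × V_1 = 0.09  =>  V_1 = 1.5 V
Part 1:
  Read off the nodal solution: V_1 = 1.5 V
Part 2:
  I_R1 = (V_0 - V_1)/R1 = (9 - 1.5)/100 = 0.075 A
  Magnitude: I_R1 = 0.075 A
Part 3:
  I_R1 = (V_0 - V_1)/R1 = (9 - 1.5)/100 = 0.075 A
  P_R1 = I_R1² × R1 = (0.075)² × 100 = 0.5625 W
Part 4:
  Power in each resistor, P = (ΔV)²/R:
    P_R1 = (9 - 1.5)²/100 = 0.5625 W
    P_R2 = (1.5 - 0)²/20 = 0.1125 W
  P_total = P_R1 + P_R2 = 0.675 W

Final answers:
1. V_1 = 1.5 V
2. I_R1 = 0.075 A
3. P_R1 = 0.5625 W
4. P_total = 0.675 W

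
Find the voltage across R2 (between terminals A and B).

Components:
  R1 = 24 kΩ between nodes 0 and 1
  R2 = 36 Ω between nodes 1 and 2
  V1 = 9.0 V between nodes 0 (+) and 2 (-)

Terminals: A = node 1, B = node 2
R1 and R2 are in series across V1 (node 0 → node 1 → node 2), and the output A–B is taken across R2, so this is a voltage divider.
Series current: I = V1/(R1 + R2) = 9/(24000 + 36) = 9/24040 = 0.0003744 A
V_R2 = I × R2 = V1 × R2/(R1 + R2) = 9 × 36/24040 = 0.01348 V

Final answer: 0.01348 V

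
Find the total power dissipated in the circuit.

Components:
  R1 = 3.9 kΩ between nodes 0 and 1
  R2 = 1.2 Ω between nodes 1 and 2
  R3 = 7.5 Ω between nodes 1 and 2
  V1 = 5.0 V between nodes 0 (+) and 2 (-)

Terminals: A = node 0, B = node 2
Nodal analysis, taking node 2 as the 0 V reference.
Source V1 fixes V_0 = 5 V.
KCL at each unknown node (sum of currents leaving = 0; resistances in Ω):
  Node 1: (V_1 - 5)/3900 + (V_1 - 0)/1.2 + (V_1 - 0)/7.5 = 0
Collecting terms: 0.9669 × V_1 = 0.001282  =>  V_1 = 0.001326 V
Power in each resistor, P = (ΔV)²/R:
  P_R1 = (5 - 0.001326)²/3900 = 0.006407 W
  P_R2 = (0.001326 - 0)²/1.2 = 0.000001465 W
  P_R3 = (0.001326 - 0)²/7.5 = 0.0000002344 W
P_total = P_R1 + P_R2 + P_R3 = 0.006409 W

Final answer: 0.006409 W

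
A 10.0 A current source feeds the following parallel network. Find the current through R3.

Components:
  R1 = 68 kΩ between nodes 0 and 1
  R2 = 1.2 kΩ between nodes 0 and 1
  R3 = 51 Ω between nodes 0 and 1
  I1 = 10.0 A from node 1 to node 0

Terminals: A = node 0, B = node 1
All resistors sit directly between nodes 0 and 1, so they are in parallel and share one voltage V; the full source current 10 A splits among them.
1/R_par = 1/68000 + 1/1200 + 1/51 = 0.02046 S  =>  R_par = 48.89 Ω
V = I × R_par = 10 × 48.89 = 488.9 V
I_R3 = V/R3 = 488.9/51 = 9.585 A

Final answer: 9.585 A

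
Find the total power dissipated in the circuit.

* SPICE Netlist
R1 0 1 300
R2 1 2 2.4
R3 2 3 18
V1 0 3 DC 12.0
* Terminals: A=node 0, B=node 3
Nodal analysis, taking node 3 as the 0 V reference.
Source V1 fixes V_0 = 12 V.
KCL at each unknown node (sum of currents leaving = 0; resistances in Ω):
  Node 1: (V_1 - 12)/300 + (V_1 - V_2)/2.4 = 0
  Node 2: (V_2 - V_1)/2.4 + (V_2 - 0)/18 = 0
Collecting terms (coefficients in siemens):
  0.42·V_1 - 0.4167·V_2 = 0.04
  0.4722·V_2 - 0.4167·V_1 = 0
Determinant D = (0.42)(0.4722) - (-0.4167)(-0.4167) = 0.02472
V_1 = [(0.04)(0.4722) - (-0.4167)(0)]/D = 0.764 V
V_2 = [(0.42)(0) - (0.04)(-0.4167)]/D = 0.6742 V
Power in each resistor, P = (ΔV)²/R:
  P_R1 = (12 - 0.764)²/300 = 0.4208 W
  P_R2 = (0.764 - 0.6742)²/2.4 = 0.003367 W
  P_R3 = (0.6742 - 0)²/18 = 0.02525 W
P_total = P_R1 + P_R2 + P_R3 = 0.4494 W

Final answer: 0.4494 W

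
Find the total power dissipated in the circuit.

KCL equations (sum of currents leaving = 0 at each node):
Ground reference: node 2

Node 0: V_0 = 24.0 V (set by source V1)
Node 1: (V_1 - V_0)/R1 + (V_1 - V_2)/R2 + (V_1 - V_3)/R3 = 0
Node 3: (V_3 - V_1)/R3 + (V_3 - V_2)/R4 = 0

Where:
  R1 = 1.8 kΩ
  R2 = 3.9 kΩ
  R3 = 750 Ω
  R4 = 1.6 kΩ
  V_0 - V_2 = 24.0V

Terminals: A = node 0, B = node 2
Nodal analysis, taking node 2 as the 0 V reference.
Source V1 fixes V_0 = 24 V.
KCL at each unknown node (sum of currents leaving = 0; resistances in Ω):
  Node 1: (V_1 - 24)/1800 + (V_1 - 0)/3900 + (V_1 - V_3)/750 = 0
  Node 3: (V_3 - V_1)/750 + (V_3 - 0)/1600 = 0
Collecting terms (coefficients in siemens):
  0.002145·V_1 - 0.001333·V_3 = 0.01333
  0.001958·V_3 - 0.001333·V_1 = 0
Determinant D = (0.002145)(0.001958) - (-0.001333)(-0.001333) = 0.000002423
V_1 = [(0.01333)(0.001958) - (-0.001333)(0)]/D = 10.77 V
V_3 = [(0.002145)(0) - (0.01333)(-0.001333)]/D = 7.336 V
Power in each resistor, P = (ΔV)²/R:
  P_R1 = (24 - 10.77)²/1800 = 0.09718 W
  P_R2 = (10.77 - 0)²/3900 = 0.02977 W
  P_R3 = (10.77 - 7.336)²/750 = 0.01577 W
  P_R4 = (0 - 7.336)²/1600 = 0.03363 W
P_total = P_R1 + P_R2 + P_R3 + P_R4 = 0.1763 W

Final answer: 0.1763 W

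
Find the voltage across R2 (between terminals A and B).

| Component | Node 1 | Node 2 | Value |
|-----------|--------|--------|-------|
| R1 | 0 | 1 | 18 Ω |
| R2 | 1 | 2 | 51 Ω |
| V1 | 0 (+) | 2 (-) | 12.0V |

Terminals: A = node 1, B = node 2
R1 and R2 are in series across V1 (node 0 → node 1 → node 2), and the output A–B is taken across R2, so this is a voltage divider.
Series current: I = V1/(R1 + R2) = 12/(18 + 51) = 12/69 = 0.1739 A
V_R2 = I × R2 = V1 × R2/(R1 + R2) = 12 × 51/69 = 8.87 V

Final answer: 8.87 V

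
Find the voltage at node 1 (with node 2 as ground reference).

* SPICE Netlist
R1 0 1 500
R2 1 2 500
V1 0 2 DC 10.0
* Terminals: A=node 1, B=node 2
Nodal analysis, taking node 2 as the 0 V reference.
Source V1 fixes V_0 = 10 V.
KCL at each unknown node (sum of currents leaving = 0; resistances in Ω):
  Node 1: (V_1 - 10)/500 + (V_1 - 0)/500 = 0
Collecting terms: 0.004 × V_1 = 0.02  =>  V_1 = 5 V
The requested potential is V_1 = 5 V.

Final answer: V_1 = 5 V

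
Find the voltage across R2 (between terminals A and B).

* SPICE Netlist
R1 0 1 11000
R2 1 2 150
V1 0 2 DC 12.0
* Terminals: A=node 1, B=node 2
R1 and R2 are in series across V1 (node 0 → node 1 → node 2), and the output A–B is taken across R2, so this is a voltage divider.
Series current: I = V1/(R1 + R2) = 12/(11000 + 150) = 12/11150 = 0.001076 A
V_R2 = I × R2 = V1 × R2/(R1 + R2) = 12 × 150/11150 = 0.1614 V

Final answer: 0.1614 V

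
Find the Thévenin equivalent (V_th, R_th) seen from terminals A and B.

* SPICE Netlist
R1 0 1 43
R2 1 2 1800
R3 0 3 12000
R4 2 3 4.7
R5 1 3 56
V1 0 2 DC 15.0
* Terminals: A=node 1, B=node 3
Step 1 — V_th is the open-circuit voltage V_A - V_B (nothing connected across the terminals).
Nodal analysis, taking node 2 as the 0 V reference.
Source V1 fixes V_0 = 15 V.
KCL at each unknown node (sum of currents leaving = 0; resistances in Ω):
  Node 1: (V_1 - 15)/43 + (V_1 - 0)/1800 + (V_1 - V_3)/56 = 0
  Node 3: (V_3 - 15)/12000 + (V_3 - 0)/4.7 + (V_3 - V_1)/56 = 0
Collecting terms (coefficients in siemens):
  0.04167·V_1 - 0.01786·V_3 = 0.3488
  0.2307·V_3 - 0.01786·V_1 = 0.00125
Determinant D = (0.04167)(0.2307) - (-0.01786)(-0.01786) = 0.009294
V_1 = [(0.3488)(0.2307) - (-0.01786)(0.00125)]/D = 8.661 V
V_3 = [(0.04167)(0.00125) - (0.3488)(-0.01786)]/D = 0.6758 V
V_th = V_1 - V_3 = 8.661 - 0.6758 = 7.986 V
Step 2 — R_th: zero the source — replace V1 by a short circuit (node 2 merges into node 0) — and find the resistance seen between A (node 1) and B (node 3).
Reduce the network between node 1 (A) and node 3 (B) by series/parallel combination:
  Rp1 = R1 ‖ R2 (parallel, both between nodes 0 and 1) = 1/(1/43 + 1/1800) = 42 Ω
  Rp2 = R3 ‖ R4 (parallel, both between nodes 0 and 3) = 1/(1/12000 + 1/4.7) = 4.698 Ω
  Rs1 = Rp1 + Rp2 (series, joined only at node 0) = 42 + 4.698 = 46.69 Ω
  Rp3 = R5 ‖ Rs1 (parallel, both between nodes 1 and 3) = 1/(1/56 + 1/46.69) = 25.46 Ω
R_th = 25.46 Ω

Final answer: V_th = 7.986 V, R_th = 25.46 Ω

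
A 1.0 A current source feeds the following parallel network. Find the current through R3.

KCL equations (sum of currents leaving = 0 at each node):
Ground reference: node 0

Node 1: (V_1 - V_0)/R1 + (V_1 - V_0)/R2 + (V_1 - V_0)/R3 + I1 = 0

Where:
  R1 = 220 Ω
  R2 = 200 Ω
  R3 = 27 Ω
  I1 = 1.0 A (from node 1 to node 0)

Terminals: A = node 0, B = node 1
All resistors sit directly between nodes 0 and 1, so they are in parallel and share one voltage V; the full source current 1 A splits among them.
1/R_par = 1/220 + 1/200 + 1/27 = 0.04658 S  =>  R_par = 21.47 Ω
V = I × R_par = 1 × 21.47 = 21.47 V
I_R3 = V/R3 = 21.47/27 = 0.7951 A

Final answer: 0.7951 A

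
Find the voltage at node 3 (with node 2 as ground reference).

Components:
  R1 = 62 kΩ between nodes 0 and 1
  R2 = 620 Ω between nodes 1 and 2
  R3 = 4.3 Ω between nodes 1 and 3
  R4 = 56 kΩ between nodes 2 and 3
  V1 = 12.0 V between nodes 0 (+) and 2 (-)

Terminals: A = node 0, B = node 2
Nodal analysis, taking node 2 as the 0 V reference.
Source V1 fixes V_0 = 12 V.
KCL at each unknown node (sum of currents leaving = 0; resistances in Ω):
  Node 1: (V_1 - 12)/62000 + (V_1 - 0)/620 + (V_1 - V_3)/4.3 = 0
  Node 3: (V_3 - V_1)/4.3 + (V_3 - 0)/56000 = 0
Collecting terms (coefficients in siemens):
  0.2342·V_1 - 0.2326·V_3 = 0.0001935
  0.2326·V_3 - 0.2326·V_1 = 0
Determinant D = (0.2342)(0.2326) - (-0.2326)(-0.2326) = 0.000383
V_1 = [(0.0001935)(0.2326) - (-0.2326)(0)]/D = 0.1175 V
V_3 = [(0.2342)(0) - (0.0001935)(-0.2326)]/D = 0.1175 V
The requested potential is V_3 = 0.1175 V.

Final answer: V_3 = 0.1175 V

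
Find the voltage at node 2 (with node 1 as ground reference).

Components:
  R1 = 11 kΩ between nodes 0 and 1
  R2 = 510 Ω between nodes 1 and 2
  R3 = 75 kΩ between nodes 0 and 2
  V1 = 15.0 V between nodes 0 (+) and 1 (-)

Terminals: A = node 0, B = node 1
Nodal analysis, taking node 1 as the 0 V reference.
Source V1 fixes V_0 = 15 V.
KCL at each unknown node (sum of currents leaving = 0; resistances in Ω):
  Node 2: (V_2 - 0)/510 + (V_2 - 15)/75000 = 0
Collecting terms: 0.001974 × V_2 = 0.0002  =>  V_2 = 0.1013 V
The requested potential is V_2 = 0.1013 V.

Final answer: V_2 = 0.1013 V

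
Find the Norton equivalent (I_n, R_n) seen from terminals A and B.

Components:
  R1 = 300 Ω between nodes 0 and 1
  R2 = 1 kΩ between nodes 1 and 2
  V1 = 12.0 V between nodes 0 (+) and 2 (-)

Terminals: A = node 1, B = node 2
Find the Thévenin equivalent first; then I_n = V_th/R_th and R_n = R_th.
Step 1 — V_th is the open-circuit voltage V_A - V_B (nothing connected across the terminals).
Nodal analysis, taking node 2 as the 0 V reference.
Source V1 fixes V_0 = 12 V.
KCL at each unknown node (sum of currents leaving = 0; resistances in Ω):
  Node 1: (V_1 - 12)/300 + (V_1 - 0)/1000 = 0
Collecting terms: 0.004333 × V_1 = 0.04  =>  V_1 = 9.231 V
V_th = V_1 - V_2 = 9.231 - 0 = 9.231 V
Step 2 — R_th: zero the source — replace V1 by a short circuit (node 2 merges into node 0) — and find the resistance seen between A (node 1) and B (node 0).
Reduce the network between node 1 (A) and node 0 (B) by series/parallel combination:
  Rp1 = R1 ‖ R2 (parallel, both between nodes 0 and 1) = 1/(1/300 + 1/1000) = 230.8 Ω
R_th = 230.8 Ω
I_n = V_th/R_th = 9.231/230.8 = 0.04 A, and R_n = R_th = 230.8 Ω

Final answer: I_n = 0.04 A, R_n = 230.8 Ω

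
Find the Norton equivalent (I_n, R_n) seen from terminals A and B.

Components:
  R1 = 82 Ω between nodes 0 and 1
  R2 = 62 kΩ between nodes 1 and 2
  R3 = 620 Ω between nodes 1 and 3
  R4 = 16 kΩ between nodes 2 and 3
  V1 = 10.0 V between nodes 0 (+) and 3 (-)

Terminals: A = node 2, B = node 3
Find the Thévenin equivalent first; then I_n = V_th/R_th and R_n = R_th.
Step 1 — V_th is the open-circuit voltage V_A - V_B (nothing connected across the terminals).
Nodal analysis, taking node 3 as the 0 V reference.
Source V1 fixes V_0 = 10 V.
KCL at each unknown node (sum of currents leaving = 0; resistances in Ω):
  Node 1: (V_1 - 10)/82 + (V_1 - V_2)/62000 + (V_1 - 0)/620 = 0
  Node 2: (V_2 - V_1)/62000 + (V_2 - 0)/16000 = 0
Collecting terms (coefficients in siemens):
  0.01382·V_1 - 0.00001613·V_2 = 0.122
  0.00007863·V_2 - 0.00001613·V_1 = 0
Determinant D = (0.01382)(0.00007863) - (-0.00001613)(-0.00001613) = 0.000001087
V_1 = [(0.122)(0.00007863) - (-0.00001613)(0)]/D = 8.824 V
V_2 = [(0.01382)(0) - (0.122)(-0.00001613)]/D = 1.81 V
V_th = V_2 - V_3 = 1.81 - 0 = 1.81 V
Step 2 — R_th: zero the source — replace V1 by a short circuit (node 3 merges into node 0) — and find the resistance seen between A (node 2) and B (node 0).
Reduce the network between node 2 (A) and node 0 (B) by series/parallel combination:
  Rp1 = R1 ‖ R3 (parallel, both between nodes 0 and 1) = 1/(1/82 + 1/620) = 72.42 Ω
  Rs1 = R2 + Rp1 (series, joined only at node 1) = 62000 + 72.42 = 62070 Ω
  Rp2 = R4 ‖ Rs1 (parallel, both between nodes 0 and 2) = 1/(1/16000 + 1/62070) = 12720 Ω
R_th = 12.72 kΩ
I_n = V_th/R_th = 1.81/12720 = 0.0001423 A, and R_n = R_th = 12.72 kΩ

Final answer: I_n = 0.0001423 A, R_n = 12.72 kΩ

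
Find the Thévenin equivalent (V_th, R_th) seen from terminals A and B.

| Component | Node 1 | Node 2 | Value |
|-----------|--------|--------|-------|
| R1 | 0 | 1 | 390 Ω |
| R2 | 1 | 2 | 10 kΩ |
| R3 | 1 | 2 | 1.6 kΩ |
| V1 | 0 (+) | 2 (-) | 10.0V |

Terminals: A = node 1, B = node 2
Step 1 — V_th is the open-circuit voltage V_A - V_B (nothing connected across the terminals).
Nodal analysis, taking node 2 as the 0 V reference.
Source V1 fixes V_0 = 10 V.
KCL at each unknown node (sum of currents leaving = 0; resistances in Ω):
  Node 1: (V_1 - 10)/390 + (V_1 - 0)/10000 + (V_1 - 0)/1600 = 0
Collecting terms: 0.003289 × V_1 = 0.02564  =>  V_1 = 7.796 V
V_th = V_1 - V_2 = 7.796 - 0 = 7.796 V
Step 2 — R_th: zero the source — replace V1 by a short circuit (node 2 merges into node 0) — and find the resistance seen between A (node 1) and B (node 0).
Reduce the network between node 1 (A) and node 0 (B) by series/parallel combination:
  Rp1 = R1 ‖ R2 ‖ R3 (parallel, all between nodes 0 and 1) = 1/(1/390 + 1/10000 + 1/1600) = 304 Ω
R_th = 304 Ω

Final answer: V_th = 7.796 V, R_th = 304 Ω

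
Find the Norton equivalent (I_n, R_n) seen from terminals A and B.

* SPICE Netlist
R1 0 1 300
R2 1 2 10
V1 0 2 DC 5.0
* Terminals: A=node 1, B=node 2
Find the Thévenin equivalent first; then I_n = V_th/R_th and R_n = R_th.
Step 1 — V_th is the open-circuit voltage V_A - V_B (nothing connected across the terminals).
Nodal analysis, taking node 2 as the 0 V reference.
Source V1 fixes V_0 = 5 V.
KCL at each unknown node (sum of currents leaving = 0; resistances in Ω):
  Node 1: (V_1 - 5)/300 + (V_1 - 0)/10 = 0
Collecting terms: 0.1033 × V_1 = 0.01667  =>  V_1 = 0.1613 V
V_th = V_1 - V_2 = 0.1613 - 0 = 0.1613 V
Step 2 — R_th: zero the source — replace V1 by a short circuit (node 2 merges into node 0) — and find the resistance seen between A (node 1) and B (node 0).
Reduce the network between node 1 (A) and node 0 (B) by series/parallel combination:
  Rp1 = R1 ‖ R2 (parallel, both between nodes 0 and 1) = 1/(1/300 + 1/10) = 9.677 Ω
R_th = 9.677 Ω
I_n = V_th/R_th = 0.1613/9.677 = 0.01667 A, and R_n = R_th = 9.677 Ω

Final answer: I_n = 0.01667 A, R_n = 9.677 Ω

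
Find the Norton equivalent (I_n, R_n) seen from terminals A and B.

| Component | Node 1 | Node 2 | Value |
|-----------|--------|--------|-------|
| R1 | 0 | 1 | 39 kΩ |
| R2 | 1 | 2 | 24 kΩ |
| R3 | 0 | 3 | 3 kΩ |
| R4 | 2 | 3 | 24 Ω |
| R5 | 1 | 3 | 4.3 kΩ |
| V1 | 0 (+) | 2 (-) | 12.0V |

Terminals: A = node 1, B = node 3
Find the Thévenin equivalent first; then I_n = V_th/R_th and R_n = R_th.
Step 1 — V_th is the open-circuit voltage V_A - V_B (nothing connected across the terminals).
Nodal analysis, taking node 2 as the 0 V reference.
Source V1 fixes V_0 = 12 V.
KCL at each unknown node (sum of currents leaving = 0; resistances in Ω):
  Node 1: (V_1 - 12)/39000 + (V_1 - 0)/24000 + (V_1 - V_3)/4300 = 0
  Node 3: (V_3 - 12)/3000 + (V_3 - 0)/24 + (V_3 - V_1)/4300 = 0
Collecting terms (coefficients in siemens):
  0.0002999·V_1 - 0.0002326·V_3 = 0.0003077
  0.04223·V_3 - 0.0002326·V_1 = 0.004
Determinant D = (0.0002999)(0.04223) - (-0.0002326)(-0.0002326) = 0.00001261
V_1 = [(0.0003077)(0.04223) - (-0.0002326)(0.004)]/D = 1.104 V
V_3 = [(0.0002999)(0.004) - (0.0003077)(-0.0002326)]/D = 0.1008 V
V_th = V_1 - V_3 = 1.104 - 0.1008 = 1.003 V
Step 2 — R_th: zero the source — replace V1 by a short circuit (node 2 merges into node 0) — and find the resistance seen between A (node 1) and B (node 3).
Reduce the network between node 1 (A) and node 3 (B) by series/parallel combination:
  Rp1 = R1 ‖ R2 (parallel, both between nodes 0 and 1) = 1/(1/39000 + 1/24000) = 14860 Ω
  Rp2 = R3 ‖ R4 (parallel, both between nodes 0 and 3) = 1/(1/3000 + 1/24) = 23.81 Ω
  Rs1 = Rp1 + Rp2 (series, joined only at node 0) = 14860 + 23.81 = 14880 Ω
  Rp3 = R5 ‖ Rs1 (parallel, both between nodes 1 and 3) = 1/(1/4300 + 1/14880) = 3336 Ω
R_th = 3.336 kΩ
I_n = V_th/R_th = 1.003/3336 = 0.0003008 A, and R_n = R_th = 3.336 kΩ

Final answer: I_n = 0.0003008 A, R_n = 3.336 kΩ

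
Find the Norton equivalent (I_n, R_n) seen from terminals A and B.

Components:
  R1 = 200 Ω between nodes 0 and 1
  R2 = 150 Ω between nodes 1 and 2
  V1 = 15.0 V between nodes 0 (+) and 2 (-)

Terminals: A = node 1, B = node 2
Find the Thévenin equivalent first; then I_n = V_th/R_th and R_n = R_th.
Step 1 — V_th is the open-circuit voltage V_A - V_B (nothing connected across the terminals).
Nodal analysis, taking node 2 as the 0 V reference.
Source V1 fixes V_0 = 15 V.
KCL at each unknown node (sum of currents leaving = 0; resistances in Ω):
  Node 1: (V_1 - 15)/200 + (V_1 - 0)/150 = 0
Collecting terms: 0.01167 × V_1 = 0.075  =>  V_1 = 6.429 V
V_th = V_1 - V_2 = 6.429 - 0 = 6.429 V
Step 2 — R_th: zero the source — replace V1 by a short circuit (node 2 merges into node 0) — and find the resistance seen between A (node 1) and B (node 0).
Reduce the network between node 1 (A) and node 0 (B) by series/parallel combination:
  Rp1 = R1 ‖ R2 (parallel, both between nodes 0 and 1) = 1/(1/200 + 1/150) = 85.71 Ω
R_th = 85.71 Ω
I_n = V_th/R_th = 6.429/85.71 = 0.075 A, and R_n = R_th = 85.71 Ω

Final answer: I_n = 0.075 A, R_n = 85.71 Ω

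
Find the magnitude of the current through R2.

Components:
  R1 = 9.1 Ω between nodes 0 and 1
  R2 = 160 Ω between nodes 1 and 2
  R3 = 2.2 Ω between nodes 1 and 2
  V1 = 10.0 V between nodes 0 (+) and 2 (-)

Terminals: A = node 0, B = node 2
Nodal analysis, taking node 2 as the 0 V reference.
Source V1 fixes V_0 = 10 V.
KCL at each unknown node (sum of currents leaving = 0; resistances in Ω):
  Node 1: (V_1 - 10)/9.1 + (V_1 - 0)/160 + (V_1 - 0)/2.2 = 0
Collecting terms: 0.5707 × V_1 = 1.099  =>  V_1 = 1.926 V
I_R2 = (V_1 - V_2)/R2 = (1.926 - 0)/160 = 0.01203 A
|I_R2| = 0.01203 A

Final answer: |I_R2| = 0.01203 A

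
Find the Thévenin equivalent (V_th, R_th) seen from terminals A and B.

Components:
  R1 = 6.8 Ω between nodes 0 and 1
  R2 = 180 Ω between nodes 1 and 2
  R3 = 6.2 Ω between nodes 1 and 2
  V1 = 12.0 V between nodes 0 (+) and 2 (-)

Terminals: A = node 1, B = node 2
Step 1 — V_th is the open-circuit voltage V_A - V_B (nothing connected across the terminals).
Nodal analysis, taking node 2 as the 0 V reference.
Source V1 fixes V_0 = 12 V.
KCL at each unknown node (sum of currents leaving = 0; resistances in Ω):
  Node 1: (V_1 - 12)/6.8 + (V_1 - 0)/180 + (V_1 - 0)/6.2 = 0
Collecting terms: 0.3139 × V_1 = 1.765  =>  V_1 = 5.622 V
V_th = V_1 - V_2 = 5.622 - 0 = 5.622 V
Step 2 — R_th: zero the source — replace V1 by a short circuit (node 2 merges into node 0) — and find the resistance seen between A (node 1) and B (node 0).
Reduce the network between node 1 (A) and node 0 (B) by series/parallel combination:
  Rp1 = R1 ‖ R2 ‖ R3 (parallel, all between nodes 0 and 1) = 1/(1/6.8 + 1/180 + 1/6.2) = 3.186 Ω
R_th = 3.186 Ω

Final answer: V_th = 5.622 V, R_th = 3.186 Ω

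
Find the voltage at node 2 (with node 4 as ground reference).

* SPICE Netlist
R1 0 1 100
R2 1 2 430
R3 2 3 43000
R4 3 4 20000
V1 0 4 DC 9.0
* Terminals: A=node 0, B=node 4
Nodal analysis, taking node 4 as the 0 V reference.
Source V1 fixes V_0 = 9 V.
KCL at each unknown node (sum of currents leaving = 0; resistances in Ω):
  Node 1: (V_1 - 9)/100 + (V_1 - V_2)/430 = 0
  Node 2: (V_2 - V_1)/430 + (V_2 - V_3)/43000 = 0
  Node 3: (V_3 - V_2)/43000 + (V_3 - 0)/20000 = 0
Collecting terms (coefficients in siemens):
  0.01233·V_1 - 0.002326·V_2 = 0.09
  0.002349·V_2 - 0.002326·V_1 - 0.00002326·V_3 = 0
  0.00007326·V_3 - 0.00002326·V_2 = 0
Solving these 3 simultaneous equations (Gaussian elimination) gives:
  V_1 = 8.986 V, V_2 = 8.925 V, V_3 = 2.833 V
The requested potential is V_2 = 8.925 V.

Final answer: V_2 = 8.925 V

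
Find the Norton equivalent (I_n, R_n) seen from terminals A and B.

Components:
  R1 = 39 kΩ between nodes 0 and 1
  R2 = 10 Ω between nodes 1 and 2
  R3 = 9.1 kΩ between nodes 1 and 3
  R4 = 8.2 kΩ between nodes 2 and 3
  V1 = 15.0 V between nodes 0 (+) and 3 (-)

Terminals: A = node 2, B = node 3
Find the Thévenin equivalent first; then I_n = V_th/R_th and R_n = R_th.
Step 1 — V_th is the open-circuit voltage V_A - V_B (nothing connected across the terminals).
Nodal analysis, taking node 3 as the 0 V reference.
Source V1 fixes V_0 = 15 V.
KCL at each unknown node (sum of currents leaving = 0; resistances in Ω):
  Node 1: (V_1 - 15)/39000 + (V_1 - V_2)/10 + (V_1 - 0)/9100 = 0
  Node 2: (V_2 - V_1)/10 + (V_2 - 0)/8200 = 0
Collecting terms (coefficients in siemens):
  0.1001·V_1 - 0.1·V_2 = 0.0003846
  0.1001·V_2 - 0.1·V_1 = 0
Determinant D = (0.1001)(0.1001) - (-0.1)(-0.1) = 0.00002576
V_1 = [(0.0003846)(0.1001) - (-0.1)(0)]/D = 1.495 V
V_2 = [(0.1001)(0) - (0.0003846)(-0.1)]/D = 1.493 V
V_th = V_2 - V_3 = 1.493 - 0 = 1.493 V
Step 2 — R_th: zero the source — replace V1 by a short circuit (node 3 merges into node 0) — and find the resistance seen between A (node 2) and B (node 0).
Reduce the network between node 2 (A) and node 0 (B) by series/parallel combination:
  Rp1 = R1 ‖ R3 (parallel, both between nodes 0 and 1) = 1/(1/39000 + 1/9100) = 7378 Ω
  Rs1 = R2 + Rp1 (series, joined only at node 1) = 10 + 7378 = 7388 Ω
  Rp2 = R4 ‖ Rs1 (parallel, both between nodes 0 and 2) = 1/(1/8200 + 1/7388) = 3887 Ω
R_th = 3.887 kΩ
I_n = V_th/R_th = 1.493/3887 = 0.0003841 A, and R_n = R_th = 3.887 kΩ

Final answer: I_n = 0.0003841 A, R_n = 3.887 kΩ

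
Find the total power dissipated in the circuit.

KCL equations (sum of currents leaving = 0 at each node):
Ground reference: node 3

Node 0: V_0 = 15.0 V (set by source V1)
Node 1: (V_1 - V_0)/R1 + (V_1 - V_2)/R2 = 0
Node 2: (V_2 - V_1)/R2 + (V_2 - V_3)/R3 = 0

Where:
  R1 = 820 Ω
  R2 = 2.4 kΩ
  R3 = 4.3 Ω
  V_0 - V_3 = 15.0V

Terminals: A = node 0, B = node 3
Nodal analysis, taking node 3 as the 0 V reference.
Source V1 fixes V_0 = 15 V.
KCL at each unknown node (sum of currents leaving = 0; resistances in Ω):
  Node 1: (V_1 - 15)/820 + (V_1 - V_2)/2400 = 0
  Node 2: (V_2 - V_1)/2400 + (V_2 - 0)/4.3 = 0
Collecting terms (coefficients in siemens):
  0.001636·V_1 - 0.0004167·V_2 = 0.01829
  0.233·V_2 - 0.0004167·V_1 = 0
Determinant D = (0.001636)(0.233) - (-0.0004167)(-0.0004167) = 0.000381
V_1 = [(0.01829)(0.233) - (-0.0004167)(0)]/D = 11.19 V
V_2 = [(0.001636)(0) - (0.01829)(-0.0004167)]/D = 0.02 V
Power in each resistor, P = (ΔV)²/R:
  P_R1 = (15 - 11.19)²/820 = 0.01775 W
  P_R2 = (11.19 - 0.02)²/2400 = 0.05194 W
  P_R3 = (0.02 - 0)²/4.3 = 0.00009306 W
P_total = P_R1 + P_R2 + P_R3 = 0.06978 W

Final answer: 0.06978 W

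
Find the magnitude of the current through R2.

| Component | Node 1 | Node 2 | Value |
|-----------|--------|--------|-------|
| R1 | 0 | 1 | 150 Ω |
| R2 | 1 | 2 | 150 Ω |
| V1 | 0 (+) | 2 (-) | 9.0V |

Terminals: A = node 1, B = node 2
Nodal analysis, taking node 2 as the 0 V reference.
Source V1 fixes V_0 = 9 V.
KCL at each unknown node (sum of currents leaving = 0; resistances in Ω):
  Node 1: (V_1 - 9)/150 + (V_1 - 0)/150 = 0
Collecting terms: 0.01333 × V_1 = 0.06  =>  V_1 = 4.5 V
I_R2 = (V_1 - V_2)/R2 = (4.5 - 0)/150 = 0.03 A
|I_R2| = 0.03 A

Final answer: |I_R2| = 0.03 A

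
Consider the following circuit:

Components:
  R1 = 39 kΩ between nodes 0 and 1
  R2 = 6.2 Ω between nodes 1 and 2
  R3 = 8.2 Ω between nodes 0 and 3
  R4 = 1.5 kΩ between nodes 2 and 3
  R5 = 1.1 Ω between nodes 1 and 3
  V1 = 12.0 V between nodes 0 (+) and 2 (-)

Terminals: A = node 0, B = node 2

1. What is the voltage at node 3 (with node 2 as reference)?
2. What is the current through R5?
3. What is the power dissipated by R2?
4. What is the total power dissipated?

Nodal analysis, taking node 2 as the 0 V reference.
Source V1 fixes V_0 = 12 V.
KCL at each unknown node (sum of currents leaving = 0; resistances in Ω):
  Node 1: (V_1 - 12)/39000 + (V_1 - 0)/6.2 + (V_1 - V_3)/1.1 = 0
  Node 3: (V_3 - 12)/8.2 + (V_3 - 0)/1500 + (V_3 - V_1)/1.1 = 0
Collecting terms (coefficients in siemens):
  1.07·V_1 - 0.9091·V_3 = 0.0003077
  1.032·V_3 - 0.9091·V_1 = 1.463
Determinant D = (1.07)(1.032) - (-0.9091)(-0.9091) = 0.2779
V_1 = [(0.0003077)(1.032) - (-0.9091)(1.463)]/D = 4.788 V
V_3 = [(1.07)(1.463) - (0.0003077)(-0.9091)]/D = 5.638 V
Part 1:
  Read off the nodal solution: V_3 = 5.638 V
Part 2:
  I_R5 = (V_1 - V_3)/R5 = (4.788 - 5.638)/1.1 = -0.7721 A
  Magnitude: I_R5 = 0.7721 A
Part 3:
  I_R2 = (V_1 - V_2)/R2 = (4.788 - 0)/6.2 = 0.7723 A
  P_R2 = I_R2² × R2 = (0.7723)² × 6.2 = 3.698 W
Part 4:
  Power in each resistor, P = (ΔV)²/R:
    P_R1 = (12 - 4.788)²/39000 = 0.001334 W
    P_R2 = (4.788 - 0)²/6.2 = 3.698 W
    P_R3 = (12 - 5.638)²/8.2 = 4.936 W
    P_R4 = (0 - 5.638)²/1500 = 0.02119 W
    P_R5 = (4.788 - 5.638)²/1.1 = 0.6558 W
  P_total = P_R1 + P_R2 + P_R3 + P_R4 + P_R5 = 9.313 W

Final answers:
1. V_3 = 5.638 V
2. I_R5 = 0.7721 A
3. P_R2 = 3.698 W
4. P_total = 9.313 W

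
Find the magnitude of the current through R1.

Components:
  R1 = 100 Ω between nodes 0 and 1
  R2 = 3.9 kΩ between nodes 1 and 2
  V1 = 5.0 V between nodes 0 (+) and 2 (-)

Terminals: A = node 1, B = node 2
Nodal analysis, taking node 2 as the 0 V reference.
Source V1 fixes V_0 = 5 V.
KCL at each unknown node (sum of currents leaving = 0; resistances in Ω):
  Node 1: (V_1 - 5)/100 + (V_1 - 0)/3900 = 0
Collecting terms: 0.01026 × V_1 = 0.05  =>  V_1 = 4.875 V
I_R1 = (V_0 - V_1)/R1 = (5 - 4.875)/100 = 0.00125 A
|I_R1| = 0.00125 A

Final answer: |I_R1| = 0.00125 A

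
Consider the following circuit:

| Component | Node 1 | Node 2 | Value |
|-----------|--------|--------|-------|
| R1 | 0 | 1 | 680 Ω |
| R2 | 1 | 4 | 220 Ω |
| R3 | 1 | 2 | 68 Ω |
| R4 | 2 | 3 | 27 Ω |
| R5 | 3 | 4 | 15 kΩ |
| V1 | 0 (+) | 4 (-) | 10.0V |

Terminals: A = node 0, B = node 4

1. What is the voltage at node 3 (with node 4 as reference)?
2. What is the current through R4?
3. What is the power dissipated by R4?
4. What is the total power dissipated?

Nodal analysis, taking node 4 as the 0 V reference.
Source V1 fixes V_0 = 10 V.
KCL at each unknown node (sum of currents leaving = 0; resistances in Ω):
  Node 1: (V_1 - 10)/680 + (V_1 - 0)/220 + (V_1 - V_2)/68 = 0
  Node 2: (V_2 - V_1)/68 + (V_2 - V_3)/27 = 0
  Node 3: (V_3 - V_2)/27 + (V_3 - 0)/15000 = 0
Collecting terms (coefficients in siemens):
  0.02072·V_1 - 0.01471·V_2 = 0.01471
  0.05174·V_2 - 0.01471·V_1 - 0.03704·V_3 = 0
  0.0371·V_3 - 0.03704·V_2 = 0
Solving these 3 simultaneous equations (Gaussian elimination) gives:
  V_1 = 2.418 V, V_2 = 2.407 V, V_3 = 2.403 V
Part 1:
  Read off the nodal solution: V_3 = 2.403 V
Part 2:
  I_R4 = (V_2 - V_3)/R4 = (2.407 - 2.403)/27 = 0.0001602 A
  Magnitude: I_R4 = 0.0001602 A
Part 3:
  I_R4 = (V_2 - V_3)/R4 = (2.407 - 2.403)/27 = 0.0001602 A
  P_R4 = I_R4² × R4 = (0.0001602)² × 27 = 0.0000006927 W
Part 4:
  Power in each resistor, P = (ΔV)²/R:
    P_R1 = (10 - 2.418)²/680 = 0.08454 W
    P_R2 = (2.418 - 0)²/220 = 0.02657 W
    P_R3 = (2.418 - 2.407)²/68 = 0.000001745 W
    P_R4 = (2.407 - 2.403)²/27 = 0.0000006927 W
    P_R5 = (2.403 - 0)²/15000 = 0.0003848 W
  P_total = P_R1 + P_R2 + P_R3 + P_R4 + P_R5 = 0.1115 W

Final answers:
1. V_3 = 2.403 V
2. I_R4 = 0.0001602 A
3. P_R4 = 6.927e-07 W
4. P_total = 0.1115 W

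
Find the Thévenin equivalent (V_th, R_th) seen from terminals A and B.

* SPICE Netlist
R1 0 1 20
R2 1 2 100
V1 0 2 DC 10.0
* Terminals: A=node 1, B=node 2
Step 1 — V_th is the open-circuit voltage V_A - V_B (nothing connected across the terminals).
Nodal analysis, taking node 2 as the 0 V reference.
Source V1 fixes V_0 = 10 V.
KCL at each unknown node (sum of currents leaving = 0; resistances in Ω):
  Node 1: (V_1 - 10)/20 + (V_1 - 0)/100 = 0
Collecting terms: 0.06 × V_1 = 0.5  =>  V_1 = 8.333 V
V_th = V_1 - V_2 = 8.333 - 0 = 8.333 V
Step 2 — R_th: zero the source — replace V1 by a short circuit (node 2 merges into node 0) — and find the resistance seen between A (node 1) and B (node 0).
Reduce the network between node 1 (A) and node 0 (B) by series/parallel combination:
  Rp1 = R1 ‖ R2 (parallel, both between nodes 0 and 1) = 1/(1/20 + 1/100) = 16.67 Ω
R_th = 16.67 Ω

Final answer: V_th = 8.333 V, R_th = 16.67 Ω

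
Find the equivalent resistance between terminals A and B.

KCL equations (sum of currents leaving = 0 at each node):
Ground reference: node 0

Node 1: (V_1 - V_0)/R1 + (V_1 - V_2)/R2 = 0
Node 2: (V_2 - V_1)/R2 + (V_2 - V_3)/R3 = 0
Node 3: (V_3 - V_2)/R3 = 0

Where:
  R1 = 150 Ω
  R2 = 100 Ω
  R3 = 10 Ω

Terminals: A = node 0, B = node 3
Reduce the network between node 0 (A) and node 3 (B) by series/parallel combination:
  Rs1 = R1 + R2 (series, joined only at node 1) = 150 + 100 = 250 Ω
  Rs2 = R3 + Rs1 (series, joined only at node 2) = 10 + 250 = 260 Ω
R_eq = 260 Ω

Final answer: 260 Ω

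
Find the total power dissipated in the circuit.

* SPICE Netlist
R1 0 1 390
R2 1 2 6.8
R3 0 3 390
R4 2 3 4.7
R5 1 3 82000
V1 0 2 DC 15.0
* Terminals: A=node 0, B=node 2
Nodal analysis, taking node 2 as the 0 V reference.
Source V1 fixes V_0 = 15 V.
KCL at each unknown node (sum of currents leaving = 0; resistances in Ω):
  Node 1: (V_1 - 15)/390 + (V_1 - 0)/6.8 + (V_1 - V_3)/82000 = 0
  Node 3: (V_3 - 15)/390 + (V_3 - 0)/4.7 + (V_3 - V_1)/82000 = 0
Collecting terms (coefficients in siemens):
  0.1496·V_1 - 0.0000122·V_3 = 0.03846
  0.2153·V_3 - 0.0000122·V_1 = 0.03846
Determinant D = (0.1496)(0.2153) - (-0.0000122)(-0.0000122) = 0.03222
V_1 = [(0.03846)(0.2153) - (-0.0000122)(0.03846)]/D = 0.2571 V
V_3 = [(0.1496)(0.03846) - (0.03846)(-0.0000122)]/D = 0.1786 V
Power in each resistor, P = (ΔV)²/R:
  P_R1 = (15 - 0.2571)²/390 = 0.5573 W
  P_R2 = (0.2571 - 0)²/6.8 = 0.009717 W
  P_R3 = (15 - 0.1786)²/390 = 0.5633 W
  P_R4 = (0 - 0.1786)²/4.7 = 0.006788 W
  P_R5 = (0.2571 - 0.1786)²/82000 = 0.00000007501 W
P_total = P_R1 + P_R2 + P_R3 + P_R4 + P_R5 = 1.137 W

Final answer: 1.137 W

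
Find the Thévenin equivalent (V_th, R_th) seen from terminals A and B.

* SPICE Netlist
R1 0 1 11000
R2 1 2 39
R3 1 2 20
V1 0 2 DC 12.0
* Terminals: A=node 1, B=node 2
Step 1 — V_th is the open-circuit voltage V_A - V_B (nothing connected across the terminals).
Nodal analysis, taking node 2 as the 0 V reference.
Source V1 fixes V_0 = 12 V.
KCL at each unknown node (sum of currents leaving = 0; resistances in Ω):
  Node 1: (V_1 - 12)/11000 + (V_1 - 0)/39 + (V_1 - 0)/20 = 0
Collecting terms: 0.07573 × V_1 = 0.001091  =>  V_1 = 0.0144 V
V_th = V_1 - V_2 = 0.0144 - 0 = 0.0144 V
Step 2 — R_th: zero the source — replace V1 by a short circuit (node 2 merges into node 0) — and find the resistance seen between A (node 1) and B (node 0).
Reduce the network between node 1 (A) and node 0 (B) by series/parallel combination:
  Rp1 = R1 ‖ R2 ‖ R3 (parallel, all between nodes 0 and 1) = 1/(1/11000 + 1/39 + 1/20) = 13.2 Ω
R_th = 13.2 Ω

Final answer: V_th = 0.0144 V, R_th = 13.2 Ω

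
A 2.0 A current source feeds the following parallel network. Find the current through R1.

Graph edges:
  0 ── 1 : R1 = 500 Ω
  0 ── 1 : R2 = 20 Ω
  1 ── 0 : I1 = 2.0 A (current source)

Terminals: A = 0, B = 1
All resistors sit directly between nodes 0 and 1, so they are in parallel and share one voltage V; the full source current 2 A splits among them.
1/R_par = 1/500 + 1/20 = 0.052 S  =>  R_par = 19.23 Ω
V = I × R_par = 2 × 19.23 = 38.46 V
I_R1 = V/R1 = 38.46/500 = 0.07692 A

Final answer: 0.07692 A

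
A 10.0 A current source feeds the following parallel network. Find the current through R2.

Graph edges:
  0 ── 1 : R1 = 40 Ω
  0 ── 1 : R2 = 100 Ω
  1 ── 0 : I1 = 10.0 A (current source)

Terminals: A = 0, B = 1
All resistors sit directly between nodes 0 and 1, so they are in parallel and share one voltage V; the full source current 10 A splits among them.
1/R_par = 1/40 + 1/100 = 0.035 S  =>  R_par = 28.57 Ω
V = I × R_par = 10 × 28.57 = 285.7 V
I_R2 = V/R2 = 285.7/100 = 2.857 A

Final answer: 2.857 A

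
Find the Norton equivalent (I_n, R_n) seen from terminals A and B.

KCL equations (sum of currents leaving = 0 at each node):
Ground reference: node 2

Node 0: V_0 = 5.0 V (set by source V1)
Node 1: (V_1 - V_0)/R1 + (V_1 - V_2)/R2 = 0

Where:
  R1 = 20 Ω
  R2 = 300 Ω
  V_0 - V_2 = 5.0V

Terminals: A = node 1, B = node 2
Find the Thévenin equivalent first; then I_n = V_th/R_th and R_n = R_th.
Step 1 — V_th is the open-circuit voltage V_A - V_B (nothing connected across the terminals).
Nodal analysis, taking node 2 as the 0 V reference.
Source V1 fixes V_0 = 5 V.
KCL at each unknown node (sum of currents leaving = 0; resistances in Ω):
  Node 1: (V_1 - 5)/20 + (V_1 - 0)/300 = 0
Collecting terms: 0.05333 × V_1 = 0.25  =>  V_1 = 4.688 V
V_th = V_1 - V_2 = 4.688 - 0 = 4.688 V
Step 2 — R_th: zero the source — replace V1 by a short circuit (node 2 merges into node 0) — and find the resistance seen between A (node 1) and B (node 0).
Reduce the network between node 1 (A) and node 0 (B) by series/parallel combination:
  Rp1 = R1 ‖ R2 (parallel, both between nodes 0 and 1) = 1/(1/20 + 1/300) = 18.75 Ω
R_th = 18.75 Ω
I_n = V_th/R_th = 4.688/18.75 = 0.25 A, and R_n = R_th = 18.75 Ω

Final answer: I_n = 0.25 A, R_n = 18.75 Ω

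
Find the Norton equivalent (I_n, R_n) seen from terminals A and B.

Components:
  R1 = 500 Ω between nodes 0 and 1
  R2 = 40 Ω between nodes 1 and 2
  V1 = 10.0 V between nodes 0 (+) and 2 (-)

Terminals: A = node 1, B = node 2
Find the Thévenin equivalent first; then I_n = V_th/R_th and R_n = R_th.
Step 1 — V_th is the open-circuit voltage V_A - V_B (nothing connected across the terminals).
Nodal analysis, taking node 2 as the 0 V reference.
Source V1 fixes V_0 = 10 V.
KCL at each unknown node (sum of currents leaving = 0; resistances in Ω):
  Node 1: (V_1 - 10)/500 + (V_1 - 0)/40 = 0
Collecting terms: 0.027 × V_1 = 0.02  =>  V_1 = 0.7407 V
V_th = V_1 - V_2 = 0.7407 - 0 = 0.7407 V
Step 2 — R_th: zero the source — replace V1 by a short circuit (node 2 merges into node 0) — and find the resistance seen between A (node 1) and B (node 0).
Reduce the network between node 1 (A) and node 0 (B) by series/parallel combination:
  Rp1 = R1 ‖ R2 (parallel, both between nodes 0 and 1) = 1/(1/500 + 1/40) = 37.04 Ω
R_th = 37.04 Ω
I_n = V_th/R_th = 0.7407/37.04 = 0.02 A, and R_n = R_th = 37.04 Ω

Final answer: I_n = 0.02 A, R_n = 37.04 Ω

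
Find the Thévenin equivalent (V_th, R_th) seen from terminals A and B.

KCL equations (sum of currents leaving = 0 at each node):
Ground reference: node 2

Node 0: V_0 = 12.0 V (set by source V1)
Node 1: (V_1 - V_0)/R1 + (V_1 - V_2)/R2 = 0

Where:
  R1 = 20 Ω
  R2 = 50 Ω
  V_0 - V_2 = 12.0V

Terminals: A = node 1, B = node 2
Step 1 — V_th is the open-circuit voltage V_A - V_B (nothing connected across the terminals).
Nodal analysis, taking node 2 as the 0 V reference.
Source V1 fixes V_0 = 12 V.
KCL at each unknown node (sum of currents leaving = 0; resistances in Ω):
  Node 1: (V_1 - 12)/20 + (V_1 - 0)/50 = 0
Collecting terms: 0.07 × V_1 = 0.6  =>  V_1 = 8.571 V
V_th = V_1 - V_2 = 8.571 - 0 = 8.571 V
Step 2 — R_th: zero the source — replace V1 by a short circuit (node 2 merges into node 0) — and find the resistance seen between A (node 1) and B (node 0).
Reduce the network between node 1 (A) and node 0 (B) by series/parallel combination:
  Rp1 = R1 ‖ R2 (parallel, both between nodes 0 and 1) = 1/(1/20 + 1/50) = 14.29 Ω
R_th = 14.29 Ω

Final answer: V_th = 8.571 V, R_th = 14.29 Ω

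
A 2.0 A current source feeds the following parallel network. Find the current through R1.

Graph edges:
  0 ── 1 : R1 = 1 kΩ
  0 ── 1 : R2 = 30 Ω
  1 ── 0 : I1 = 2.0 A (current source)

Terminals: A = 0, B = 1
All resistors sit directly between nodes 0 and 1, so they are in parallel and share one voltage V; the full source current 2 A splits among them.
1/R_par = 1/1000 + 1/30 = 0.03433 S  =>  R_par = 29.13 Ω
V = I × R_par = 2 × 29.13 = 58.25 V
I_R1 = V/R1 = 58.25/1000 = 0.05825 A

Final answer: 0.05825 A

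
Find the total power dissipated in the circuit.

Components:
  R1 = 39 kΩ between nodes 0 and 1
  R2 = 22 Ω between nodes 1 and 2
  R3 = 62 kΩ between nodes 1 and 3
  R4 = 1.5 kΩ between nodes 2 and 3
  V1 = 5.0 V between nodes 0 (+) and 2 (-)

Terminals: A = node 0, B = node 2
Nodal analysis, taking node 2 as the 0 V reference.
Source V1 fixes V_0 = 5 V.
KCL at each unknown node (sum of currents leaving = 0; resistances in Ω):
  Node 1: (V_1 - 5)/39000 + (V_1 - 0)/22 + (V_1 - V_3)/62000 = 0
  Node 3: (V_3 - V_1)/62000 + (V_3 - 0)/1500 = 0
Collecting terms (coefficients in siemens):
  0.0455·V_1 - 0.00001613·V_3 = 0.0001282
  0.0006828·V_3 - 0.00001613·V_1 = 0
Determinant D = (0.0455)(0.0006828) - (-0.00001613)(-0.00001613) = 0.00003106
V_1 = [(0.0001282)(0.0006828) - (-0.00001613)(0)]/D = 0.002818 V
V_3 = [(0.0455)(0) - (0.0001282)(-0.00001613)]/D = 0.00006657 V
Power in each resistor, P = (ΔV)²/R:
  P_R1 = (5 - 0.002818)²/39000 = 0.0006403 W
  P_R2 = (0.002818 - 0)²/22 = 0.0000003609 W
  P_R3 = (0.002818 - 0.00006657)²/62000 = 0.0000000001221 W
  P_R4 = (0 - 0.00006657)²/1500 = 0.000000000002954 W
P_total = P_R1 + P_R2 + P_R3 + P_R4 = 0.0006407 W

Final answer: 0.0006407 W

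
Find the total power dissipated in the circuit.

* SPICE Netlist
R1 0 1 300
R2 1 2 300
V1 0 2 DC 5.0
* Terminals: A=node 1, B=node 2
Nodal analysis, taking node 2 as the 0 V reference.
Source V1 fixes V_0 = 5 V.
KCL at each unknown node (sum of currents leaving = 0; resistances in Ω):
  Node 1: (V_1 - 5)/300 + (V_1 - 0)/300 = 0
Collecting terms: 0.006667 × V_1 = 0.01667  =>  V_1 = 2.5 V
Power in each resistor, P = (ΔV)²/R:
  P_R1 = (5 - 2.5)²/300 = 0.02083 W
  P_R2 = (2.5 - 0)²/300 = 0.02083 W
P_total = P_R1 + P_R2 = 0.04167 W

Final answer: 0.04167 W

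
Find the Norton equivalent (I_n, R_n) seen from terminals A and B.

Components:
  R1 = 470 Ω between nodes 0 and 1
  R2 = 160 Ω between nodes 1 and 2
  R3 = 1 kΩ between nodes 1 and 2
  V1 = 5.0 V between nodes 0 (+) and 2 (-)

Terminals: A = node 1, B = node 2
Find the Thévenin equivalent first; then I_n = V_th/R_th and R_n = R_th.
Step 1 — V_th is the open-circuit voltage V_A - V_B (nothing connected across the terminals).
Nodal analysis, taking node 2 as the 0 V reference.
Source V1 fixes V_0 = 5 V.
KCL at each unknown node (sum of currents leaving = 0; resistances in Ω):
  Node 1: (V_1 - 5)/470 + (V_1 - 0)/160 + (V_1 - 0)/1000 = 0
Collecting terms: 0.009378 × V_1 = 0.01064  =>  V_1 = 1.134 V
V_th = V_1 - V_2 = 1.134 - 0 = 1.134 V
Step 2 — R_th: zero the source — replace V1 by a short circuit (node 2 merges into node 0) — and find the resistance seen between A (node 1) and B (node 0).
Reduce the network between node 1 (A) and node 0 (B) by series/parallel combination:
  Rp1 = R1 ‖ R2 ‖ R3 (parallel, all between nodes 0 and 1) = 1/(1/470 + 1/160 + 1/1000) = 106.6 Ω
R_th = 106.6 Ω
I_n = V_th/R_th = 1.134/106.6 = 0.01064 A, and R_n = R_th = 106.6 Ω

Final answer: I_n = 0.01064 A, R_n = 106.6 Ω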